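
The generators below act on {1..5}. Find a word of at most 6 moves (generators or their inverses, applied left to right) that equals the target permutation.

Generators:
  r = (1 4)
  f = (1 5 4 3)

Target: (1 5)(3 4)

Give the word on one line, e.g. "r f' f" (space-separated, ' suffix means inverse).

f' r' f f

  after f': (1 3 4 5)
  after r': (1 3)(4 5)
  after f: (3 5)
  after f: (1 5)(3 4)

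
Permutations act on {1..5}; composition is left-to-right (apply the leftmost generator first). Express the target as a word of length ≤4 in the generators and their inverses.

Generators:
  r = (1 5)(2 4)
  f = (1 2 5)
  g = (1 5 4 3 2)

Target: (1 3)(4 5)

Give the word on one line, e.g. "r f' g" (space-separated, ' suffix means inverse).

  after g': (1 2 3 4 5)
  after r: (1 4)(2 3)
  after g: (1 3)(4 5)

g' r g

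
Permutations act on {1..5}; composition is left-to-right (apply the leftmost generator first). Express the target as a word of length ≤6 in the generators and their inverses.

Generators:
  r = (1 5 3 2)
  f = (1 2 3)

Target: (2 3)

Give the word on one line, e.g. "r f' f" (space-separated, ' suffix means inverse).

  after r': (1 2 3 5)
  after r': (1 3)(2 5)
  after f: (2 5 3)
  after r': (1 2)
  after f': (2 3)

r' r' f r' f'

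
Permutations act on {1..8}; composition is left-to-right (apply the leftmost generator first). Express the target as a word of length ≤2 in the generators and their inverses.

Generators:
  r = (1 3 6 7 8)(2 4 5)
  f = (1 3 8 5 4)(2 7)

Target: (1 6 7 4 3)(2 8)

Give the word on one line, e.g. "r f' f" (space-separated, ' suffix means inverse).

  after f: (1 3 8 5 4)(2 7)
  after r: (1 6 7 4 3)(2 8)

f r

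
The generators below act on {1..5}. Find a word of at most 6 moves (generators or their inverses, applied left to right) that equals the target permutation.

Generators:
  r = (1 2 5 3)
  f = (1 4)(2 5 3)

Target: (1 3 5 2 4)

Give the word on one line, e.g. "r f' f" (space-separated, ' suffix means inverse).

  after r': (1 3 5 2)
  after f': (1 5 3 2 4)
  after f': (1 2)
  after f': (1 3 5 2 4)

r' f' f' f'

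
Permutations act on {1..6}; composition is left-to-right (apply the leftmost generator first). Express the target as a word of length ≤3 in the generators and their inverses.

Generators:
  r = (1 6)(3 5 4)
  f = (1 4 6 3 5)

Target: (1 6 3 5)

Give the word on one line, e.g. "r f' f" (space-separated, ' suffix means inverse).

f' r' f'

  after f': (1 5 3 6 4)
  after r': (1 3)(4 6 5)
  after f': (1 6 3 5)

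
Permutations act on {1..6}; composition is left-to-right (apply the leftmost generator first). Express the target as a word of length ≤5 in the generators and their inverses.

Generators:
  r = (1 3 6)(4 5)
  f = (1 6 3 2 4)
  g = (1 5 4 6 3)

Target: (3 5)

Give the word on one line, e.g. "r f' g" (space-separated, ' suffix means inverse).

f' g' r' f

  after f': (1 4 2 3 6)
  after g': (1 5)(2 6 3 4)
  after r': (1 4 2 3 5 6)
  after f: (3 5)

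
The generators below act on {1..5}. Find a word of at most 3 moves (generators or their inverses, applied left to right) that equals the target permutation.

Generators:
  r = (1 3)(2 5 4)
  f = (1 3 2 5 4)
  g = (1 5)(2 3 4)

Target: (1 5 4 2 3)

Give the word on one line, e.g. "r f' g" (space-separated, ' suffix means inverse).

r' f r

  after r': (1 3)(2 4 5)
  after f: (1 2)
  after r: (1 5 4 2 3)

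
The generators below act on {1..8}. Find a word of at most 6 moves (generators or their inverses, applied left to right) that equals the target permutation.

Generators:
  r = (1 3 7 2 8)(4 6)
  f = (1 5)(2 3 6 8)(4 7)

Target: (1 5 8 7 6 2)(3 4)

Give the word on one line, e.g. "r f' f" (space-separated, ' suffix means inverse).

f' f' f' r'

  after f': (1 5)(2 8 6 3)(4 7)
  after f': (2 6)(3 8)
  after f': (1 5)(2 3 6 8)(4 7)
  after r': (1 5 8 7 6 2)(3 4)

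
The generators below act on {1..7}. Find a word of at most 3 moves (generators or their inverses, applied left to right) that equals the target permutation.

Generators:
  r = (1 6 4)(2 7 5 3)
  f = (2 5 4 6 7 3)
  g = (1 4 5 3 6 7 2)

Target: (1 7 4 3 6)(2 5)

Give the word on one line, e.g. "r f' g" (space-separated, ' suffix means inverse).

  after r': (1 4 6)(2 3 5 7)
  after f: (1 6)(3 4 7 5)
  after f: (1 7 4 3 6)(2 5)

r' f f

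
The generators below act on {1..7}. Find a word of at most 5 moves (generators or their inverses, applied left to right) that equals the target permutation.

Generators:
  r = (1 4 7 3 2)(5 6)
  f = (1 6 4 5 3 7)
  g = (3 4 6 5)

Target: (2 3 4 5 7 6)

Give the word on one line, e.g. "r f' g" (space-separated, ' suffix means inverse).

r' f r

  after r': (1 2 3 7 4)(5 6)
  after f: (1 2 7 5 4 6 3)
  after r: (2 3 4 5 7 6)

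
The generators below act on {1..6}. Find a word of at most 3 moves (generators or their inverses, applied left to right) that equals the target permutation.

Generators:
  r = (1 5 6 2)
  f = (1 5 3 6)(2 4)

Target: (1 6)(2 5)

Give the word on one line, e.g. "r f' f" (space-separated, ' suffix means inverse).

r r

  after r: (1 5 6 2)
  after r: (1 6)(2 5)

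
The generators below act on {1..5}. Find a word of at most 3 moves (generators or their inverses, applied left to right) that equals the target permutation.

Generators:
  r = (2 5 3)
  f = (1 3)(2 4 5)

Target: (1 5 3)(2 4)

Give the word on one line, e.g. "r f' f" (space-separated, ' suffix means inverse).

f r r

  after f: (1 3)(2 4 5)
  after r: (1 2 4 3)
  after r: (1 5 3)(2 4)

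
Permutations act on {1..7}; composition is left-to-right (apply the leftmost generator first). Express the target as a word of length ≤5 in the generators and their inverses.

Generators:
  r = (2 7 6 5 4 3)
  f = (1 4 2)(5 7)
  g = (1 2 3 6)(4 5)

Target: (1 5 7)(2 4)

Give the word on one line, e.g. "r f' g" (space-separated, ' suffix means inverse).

  after r': (2 3 4 5 6 7)
  after f: (1 4 7)(2 3)(5 6)
  after r': (1 5 7)(2 4)

r' f r'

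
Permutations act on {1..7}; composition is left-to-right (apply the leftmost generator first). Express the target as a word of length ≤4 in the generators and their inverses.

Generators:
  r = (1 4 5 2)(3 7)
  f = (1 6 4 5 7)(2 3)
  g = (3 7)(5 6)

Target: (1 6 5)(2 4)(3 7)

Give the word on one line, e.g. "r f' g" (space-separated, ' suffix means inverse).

r' r' g'

  after r': (1 2 5 4)(3 7)
  after r': (1 5)(2 4)
  after g': (1 6 5)(2 4)(3 7)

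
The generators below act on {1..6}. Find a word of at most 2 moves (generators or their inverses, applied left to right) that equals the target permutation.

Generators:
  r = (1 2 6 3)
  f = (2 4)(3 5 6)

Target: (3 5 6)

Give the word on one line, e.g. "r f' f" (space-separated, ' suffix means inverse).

f' f'

  after f': (2 4)(3 6 5)
  after f': (3 5 6)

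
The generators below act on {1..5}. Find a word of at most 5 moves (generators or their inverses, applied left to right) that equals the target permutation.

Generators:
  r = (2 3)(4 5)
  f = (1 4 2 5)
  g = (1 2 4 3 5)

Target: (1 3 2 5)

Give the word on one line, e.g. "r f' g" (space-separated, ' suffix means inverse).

  after g: (1 2 4 3 5)
  after f: (1 5 4 3)
  after r': (1 4 2 3)
  after g: (1 3 2 5)

g f r' g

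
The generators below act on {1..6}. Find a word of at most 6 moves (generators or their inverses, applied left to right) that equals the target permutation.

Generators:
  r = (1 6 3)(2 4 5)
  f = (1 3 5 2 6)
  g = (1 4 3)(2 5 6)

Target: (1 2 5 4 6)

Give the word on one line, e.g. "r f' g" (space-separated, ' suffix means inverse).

g f g' f' g

  after g: (1 4 3)(2 5 6)
  after f: (1 4 5)
  after g': (2 6 5 3 4)
  after f': (1 6 3 4 5)
  after g: (1 2 5 4 6)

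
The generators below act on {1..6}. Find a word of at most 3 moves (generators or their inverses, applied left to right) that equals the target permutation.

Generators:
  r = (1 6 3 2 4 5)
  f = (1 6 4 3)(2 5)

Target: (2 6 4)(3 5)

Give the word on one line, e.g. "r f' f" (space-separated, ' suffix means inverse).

r f'

  after r: (1 6 3 2 4 5)
  after f': (2 6 4)(3 5)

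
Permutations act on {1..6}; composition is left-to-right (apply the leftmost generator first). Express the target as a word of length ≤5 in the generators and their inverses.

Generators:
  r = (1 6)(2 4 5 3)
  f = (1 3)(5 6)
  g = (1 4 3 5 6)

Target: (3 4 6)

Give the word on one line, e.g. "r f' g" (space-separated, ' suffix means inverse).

  after r: (1 6)(2 4 5 3)
  after f: (1 5)(2 4 6 3)
  after g: (1 6 5 4)(2 3)
  after r: (3 4 6)

r f g r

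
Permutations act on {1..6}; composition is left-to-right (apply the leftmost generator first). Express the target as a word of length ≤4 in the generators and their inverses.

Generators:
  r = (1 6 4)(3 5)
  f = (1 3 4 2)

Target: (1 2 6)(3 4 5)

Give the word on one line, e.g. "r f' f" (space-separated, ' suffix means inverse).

f' r'

  after f': (1 2 4 3)
  after r': (1 2 6)(3 4 5)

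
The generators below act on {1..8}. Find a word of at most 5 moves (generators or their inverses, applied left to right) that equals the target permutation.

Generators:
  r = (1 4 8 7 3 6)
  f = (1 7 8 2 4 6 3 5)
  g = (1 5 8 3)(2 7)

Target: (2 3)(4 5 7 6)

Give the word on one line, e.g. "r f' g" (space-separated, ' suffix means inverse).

r' g r

  after r': (1 6 3 7 8 4)
  after g: (1 6)(2 7 3)(4 5 8)
  after r: (2 3)(4 5 7 6)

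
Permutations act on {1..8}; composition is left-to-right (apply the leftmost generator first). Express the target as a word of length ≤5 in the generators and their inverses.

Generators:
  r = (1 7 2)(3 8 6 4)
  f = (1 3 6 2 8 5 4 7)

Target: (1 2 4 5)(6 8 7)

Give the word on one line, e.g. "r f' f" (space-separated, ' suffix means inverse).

  after r': (1 2 7)(3 4 6 8)
  after f': (1 6 2 4 3 5 8)
  after r: (1 4 8 7 2 3 5 6)
  after f: (1 7 8)(2 6 3 4 5)
  after r: (1 2 4 5)(6 8 7)

r' f' r f r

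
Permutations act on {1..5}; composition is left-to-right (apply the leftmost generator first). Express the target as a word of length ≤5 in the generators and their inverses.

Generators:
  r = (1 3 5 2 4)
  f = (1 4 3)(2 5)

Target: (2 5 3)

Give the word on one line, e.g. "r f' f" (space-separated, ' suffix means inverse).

f' f' f' f' r'

  after f': (1 3 4)(2 5)
  after f': (1 4 3)
  after f': (2 5)
  after f': (1 3 4)
  after r': (2 5 3)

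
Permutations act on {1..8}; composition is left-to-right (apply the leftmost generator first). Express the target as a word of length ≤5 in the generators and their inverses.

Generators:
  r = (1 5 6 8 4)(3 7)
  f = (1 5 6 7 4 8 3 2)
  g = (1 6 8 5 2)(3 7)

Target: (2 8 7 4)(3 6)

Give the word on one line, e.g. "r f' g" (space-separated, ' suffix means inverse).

f g' g' g'

  after f: (1 5 6 7 4 8 3 2)
  after g': (1 8 7 4 6 3 5)
  after g': (1 6 7 4)(2 5)(3 8)
  after g': (2 8 7 4)(3 6)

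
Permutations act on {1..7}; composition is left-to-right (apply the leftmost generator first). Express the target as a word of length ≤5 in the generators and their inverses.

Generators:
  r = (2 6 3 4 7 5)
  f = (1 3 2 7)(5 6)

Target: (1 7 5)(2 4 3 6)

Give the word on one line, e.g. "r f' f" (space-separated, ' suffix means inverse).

  after r': (2 5 7 4 3 6)
  after f: (1 3 5)(2 6 7 4)
  after r: (1 4 6 5)(2 3)
  after r: (1 7 5)(2 4 3 6)

r' f r r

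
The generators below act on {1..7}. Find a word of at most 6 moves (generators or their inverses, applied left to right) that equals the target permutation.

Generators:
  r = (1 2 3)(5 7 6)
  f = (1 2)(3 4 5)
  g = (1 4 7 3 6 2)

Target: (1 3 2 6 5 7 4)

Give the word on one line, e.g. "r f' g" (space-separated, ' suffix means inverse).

  after f': (1 2)(3 5 4)
  after r': (2 3 6 7 5 4)
  after g: (1 4)(2 6 3)(5 7)
  after f: (1 5 7 3)(2 6 4)
  after f: (1 3 2 6 5 7 4)

f' r' g f f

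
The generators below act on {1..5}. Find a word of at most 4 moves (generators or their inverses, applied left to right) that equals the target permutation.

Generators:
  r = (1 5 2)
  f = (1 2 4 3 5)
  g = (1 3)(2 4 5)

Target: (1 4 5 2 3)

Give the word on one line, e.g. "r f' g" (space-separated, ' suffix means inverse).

  after g: (1 3)(2 4 5)
  after f': (1 4 3 5)
  after f': (1 2)
  after g: (1 4 5 2 3)

g f' f' g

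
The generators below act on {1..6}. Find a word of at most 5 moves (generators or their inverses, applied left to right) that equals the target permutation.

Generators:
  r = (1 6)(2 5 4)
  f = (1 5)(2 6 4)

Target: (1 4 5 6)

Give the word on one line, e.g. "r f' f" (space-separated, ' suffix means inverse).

  after f': (1 5)(2 4 6)
  after r: (1 4)(5 6)
  after f: (1 2 6)(4 5)
  after f: (1 6 5 2 4)
  after f: (1 4 5 6)

f' r f f f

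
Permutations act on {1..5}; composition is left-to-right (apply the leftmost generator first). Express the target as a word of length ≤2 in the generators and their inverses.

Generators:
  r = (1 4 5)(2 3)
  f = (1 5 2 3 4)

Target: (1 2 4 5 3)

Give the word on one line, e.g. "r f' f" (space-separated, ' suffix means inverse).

  after f: (1 5 2 3 4)
  after f: (1 2 4 5 3)

f f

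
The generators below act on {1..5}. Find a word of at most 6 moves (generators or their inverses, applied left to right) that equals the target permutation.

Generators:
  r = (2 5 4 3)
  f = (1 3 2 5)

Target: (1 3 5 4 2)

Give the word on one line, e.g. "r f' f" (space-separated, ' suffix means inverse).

r f' f' f'

  after r: (2 5 4 3)
  after f': (1 5 4)
  after f': (1 2 3)(4 5)
  after f': (1 3 5 4 2)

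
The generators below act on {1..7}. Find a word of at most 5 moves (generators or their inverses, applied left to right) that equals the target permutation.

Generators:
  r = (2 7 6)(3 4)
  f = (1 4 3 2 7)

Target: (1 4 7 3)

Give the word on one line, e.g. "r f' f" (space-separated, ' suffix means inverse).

  after f: (1 4 3 2 7)
  after r': (1 3 6 7)
  after r': (1 4 3 7)(2 6)
  after f: (1 3)(2 6 7 4)
  after r: (1 4 7 3)

f r' r' f r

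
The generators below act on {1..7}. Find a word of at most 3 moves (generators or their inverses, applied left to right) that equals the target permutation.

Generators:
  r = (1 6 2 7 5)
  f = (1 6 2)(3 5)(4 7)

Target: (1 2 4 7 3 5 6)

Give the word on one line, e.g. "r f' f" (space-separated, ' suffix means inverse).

  after r: (1 6 2 7 5)
  after f: (1 2 4 7 3 5 6)

r f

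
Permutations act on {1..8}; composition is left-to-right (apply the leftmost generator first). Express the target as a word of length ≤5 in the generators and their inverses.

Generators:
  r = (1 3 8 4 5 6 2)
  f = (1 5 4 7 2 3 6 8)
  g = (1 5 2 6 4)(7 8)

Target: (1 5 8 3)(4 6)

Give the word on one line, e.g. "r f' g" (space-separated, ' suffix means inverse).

g' g' r'

  after g': (1 4 6 2 5)(7 8)
  after g': (1 6 5 4 2)
  after r': (1 5 8 3)(4 6)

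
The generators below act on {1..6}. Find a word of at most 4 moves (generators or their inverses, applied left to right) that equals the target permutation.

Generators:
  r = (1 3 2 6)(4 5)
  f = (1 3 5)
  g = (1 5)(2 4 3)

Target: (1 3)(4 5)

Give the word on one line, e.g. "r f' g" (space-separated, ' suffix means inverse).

f g f' g'

  after f: (1 3 5)
  after g: (1 2 4 3)
  after f': (1 2 4)(3 5)
  after g': (1 3)(4 5)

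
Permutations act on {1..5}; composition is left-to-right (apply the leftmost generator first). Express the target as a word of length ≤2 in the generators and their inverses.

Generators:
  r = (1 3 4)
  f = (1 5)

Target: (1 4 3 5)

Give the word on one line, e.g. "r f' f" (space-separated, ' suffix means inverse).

r' f'

  after r': (1 4 3)
  after f': (1 4 3 5)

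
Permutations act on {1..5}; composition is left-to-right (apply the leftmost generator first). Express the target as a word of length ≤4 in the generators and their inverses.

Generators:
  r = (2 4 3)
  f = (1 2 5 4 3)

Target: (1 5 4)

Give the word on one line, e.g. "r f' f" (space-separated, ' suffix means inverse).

r f' r' f'

  after r: (2 4 3)
  after f': (1 3)(2 5)
  after r': (1 4 2 5 3)
  after f': (1 5 4)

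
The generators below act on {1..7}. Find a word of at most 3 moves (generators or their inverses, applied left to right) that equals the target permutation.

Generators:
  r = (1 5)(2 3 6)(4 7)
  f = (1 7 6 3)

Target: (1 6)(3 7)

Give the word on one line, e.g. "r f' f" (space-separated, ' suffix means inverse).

  after f': (1 3 6 7)
  after f': (1 6)(3 7)

f' f'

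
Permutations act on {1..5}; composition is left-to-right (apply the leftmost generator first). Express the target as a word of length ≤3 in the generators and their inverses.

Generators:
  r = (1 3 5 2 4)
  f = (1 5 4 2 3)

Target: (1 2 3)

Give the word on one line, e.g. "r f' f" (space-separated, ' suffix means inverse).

  after f': (1 3 2 4 5)
  after r: (1 5 3 4 2)
  after r: (1 2 3)

f' r r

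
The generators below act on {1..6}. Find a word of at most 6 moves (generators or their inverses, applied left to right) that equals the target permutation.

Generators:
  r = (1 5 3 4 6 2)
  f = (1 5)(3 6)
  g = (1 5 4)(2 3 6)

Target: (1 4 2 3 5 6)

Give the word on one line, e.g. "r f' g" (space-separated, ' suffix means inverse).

  after g': (1 4 5)(2 6 3)
  after f: (1 4)(2 3)
  after g': (1 5)(3 6)
  after r': (2 6 5)(3 4)
  after g': (1 4 2 3 5 6)

g' f g' r' g'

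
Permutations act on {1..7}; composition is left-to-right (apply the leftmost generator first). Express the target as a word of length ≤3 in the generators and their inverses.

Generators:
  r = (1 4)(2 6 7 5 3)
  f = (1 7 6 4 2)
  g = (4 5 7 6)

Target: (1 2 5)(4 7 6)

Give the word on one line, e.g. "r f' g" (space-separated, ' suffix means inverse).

g f' g

  after g: (4 5 7 6)
  after f': (1 2 4 5)
  after g: (1 2 5)(4 7 6)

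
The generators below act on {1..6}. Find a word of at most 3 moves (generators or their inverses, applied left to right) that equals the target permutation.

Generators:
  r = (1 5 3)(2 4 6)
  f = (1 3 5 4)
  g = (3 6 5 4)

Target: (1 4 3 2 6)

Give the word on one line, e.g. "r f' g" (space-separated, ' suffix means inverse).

  after f: (1 3 5 4)
  after g: (1 6 5 3 4)
  after r': (1 4 3 2 6)

f g r'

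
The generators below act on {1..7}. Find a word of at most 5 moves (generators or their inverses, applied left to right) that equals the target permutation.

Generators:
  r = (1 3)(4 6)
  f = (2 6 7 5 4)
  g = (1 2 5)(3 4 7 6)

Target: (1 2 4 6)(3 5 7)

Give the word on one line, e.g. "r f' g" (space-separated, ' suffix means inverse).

g f' g f g'

  after g: (1 2 5)(3 4 7 6)
  after f': (1 4 6 3 5)(2 7)
  after g: (1 7 5 2 6 4 3)
  after f: (1 5 6 2 7 4 3)
  after g': (1 2 4 6)(3 5 7)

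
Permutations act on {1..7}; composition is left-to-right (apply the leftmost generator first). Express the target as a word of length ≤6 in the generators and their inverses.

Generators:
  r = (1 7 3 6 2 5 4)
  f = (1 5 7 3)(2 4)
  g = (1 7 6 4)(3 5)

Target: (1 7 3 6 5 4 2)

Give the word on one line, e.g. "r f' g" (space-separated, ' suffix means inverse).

  after r: (1 7 3 6 2 5 4)
  after f: (1 3 6 4 5 2 7)
  after r: (1 6)(2 3)
  after f': (1 6 3 4 2 7 5)
  after g': (1 7 3 6 5 4 2)

r f r f' g'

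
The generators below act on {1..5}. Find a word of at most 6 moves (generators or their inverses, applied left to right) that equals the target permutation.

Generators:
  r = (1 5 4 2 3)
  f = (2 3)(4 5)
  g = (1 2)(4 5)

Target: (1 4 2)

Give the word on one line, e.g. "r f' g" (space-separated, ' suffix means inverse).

  after g': (1 2)(4 5)
  after r': (1 4)(2 3)
  after f: (1 5 4)
  after g': (1 4 2)

g' r' f g'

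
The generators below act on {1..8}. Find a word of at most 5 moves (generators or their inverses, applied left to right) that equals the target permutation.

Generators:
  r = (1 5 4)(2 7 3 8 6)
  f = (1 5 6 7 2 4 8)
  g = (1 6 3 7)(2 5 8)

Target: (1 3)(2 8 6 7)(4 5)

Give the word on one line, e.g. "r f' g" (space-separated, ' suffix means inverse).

  after g': (1 7 3 6)(2 8 5)
  after r': (1 2 3 8)(4 5 6)
  after f': (1 7 6 2 3 4)
  after r: (1 3)(2 8 6 7)(4 5)

g' r' f' r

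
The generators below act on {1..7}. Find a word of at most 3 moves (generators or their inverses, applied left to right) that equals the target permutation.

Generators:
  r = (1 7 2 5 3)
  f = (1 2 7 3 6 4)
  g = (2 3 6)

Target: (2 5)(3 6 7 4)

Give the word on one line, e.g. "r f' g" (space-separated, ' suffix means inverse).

r f' f'

  after r: (1 7 2 5 3)
  after f': (1 2 5 7)(3 4 6)
  after f': (2 5)(3 6 7 4)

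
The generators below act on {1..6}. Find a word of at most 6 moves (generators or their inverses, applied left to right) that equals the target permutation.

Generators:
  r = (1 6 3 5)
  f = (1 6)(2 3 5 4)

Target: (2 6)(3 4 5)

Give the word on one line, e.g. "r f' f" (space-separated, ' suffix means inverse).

f r' f' f'

  after f: (1 6)(2 3 5 4)
  after r': (2 6 5 4)
  after f': (1 6 3 2)
  after f': (2 6)(3 4 5)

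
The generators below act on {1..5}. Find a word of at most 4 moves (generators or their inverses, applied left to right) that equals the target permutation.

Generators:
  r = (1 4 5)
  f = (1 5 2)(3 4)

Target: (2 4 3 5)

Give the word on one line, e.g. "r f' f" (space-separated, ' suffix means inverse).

f r

  after f: (1 5 2)(3 4)
  after r: (2 4 3 5)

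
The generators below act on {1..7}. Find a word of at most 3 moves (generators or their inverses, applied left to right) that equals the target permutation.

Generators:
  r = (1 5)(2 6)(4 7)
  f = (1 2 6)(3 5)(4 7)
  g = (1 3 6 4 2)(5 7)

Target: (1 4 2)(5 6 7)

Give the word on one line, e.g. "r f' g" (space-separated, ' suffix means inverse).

  after f: (1 2 6)(3 5)(4 7)
  after r': (1 6 5 3)
  after g: (1 4 2)(5 6 7)

f r' g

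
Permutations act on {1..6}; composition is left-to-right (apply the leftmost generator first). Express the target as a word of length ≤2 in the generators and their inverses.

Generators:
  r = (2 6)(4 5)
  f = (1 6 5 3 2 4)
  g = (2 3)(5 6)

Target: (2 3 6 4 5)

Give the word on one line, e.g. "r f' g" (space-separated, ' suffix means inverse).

g r'

  after g: (2 3)(5 6)
  after r': (2 3 6 4 5)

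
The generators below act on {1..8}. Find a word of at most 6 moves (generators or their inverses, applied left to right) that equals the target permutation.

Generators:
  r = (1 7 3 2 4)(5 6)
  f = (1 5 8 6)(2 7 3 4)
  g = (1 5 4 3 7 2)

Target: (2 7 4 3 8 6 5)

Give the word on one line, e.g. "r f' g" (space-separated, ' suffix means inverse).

f r f' f' g'

  after f: (1 5 8 6)(2 7 3 4)
  after r: (1 6 7 2 3)(5 8)
  after f': (1 8)(2 7 4 3 6)
  after f': (1 5)(3 8 6 4 7)
  after g': (2 7 4 3 8 6 5)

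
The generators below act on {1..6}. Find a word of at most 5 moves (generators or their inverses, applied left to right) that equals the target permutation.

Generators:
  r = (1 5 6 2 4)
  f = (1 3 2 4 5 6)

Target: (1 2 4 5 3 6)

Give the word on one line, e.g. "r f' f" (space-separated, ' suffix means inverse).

r r f' r r

  after r: (1 5 6 2 4)
  after r: (1 6 4 5 2)
  after f': (1 5 3)(2 6)
  after r: (1 6 4)(3 5)
  after r: (1 2 4 5 3 6)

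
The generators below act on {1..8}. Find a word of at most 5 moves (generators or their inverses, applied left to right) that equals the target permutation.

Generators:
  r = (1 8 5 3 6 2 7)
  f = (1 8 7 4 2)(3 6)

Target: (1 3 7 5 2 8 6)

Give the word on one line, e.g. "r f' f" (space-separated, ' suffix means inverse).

r r r

  after r: (1 8 5 3 6 2 7)
  after r: (1 5 6 7 8 3 2)
  after r: (1 3 7 5 2 8 6)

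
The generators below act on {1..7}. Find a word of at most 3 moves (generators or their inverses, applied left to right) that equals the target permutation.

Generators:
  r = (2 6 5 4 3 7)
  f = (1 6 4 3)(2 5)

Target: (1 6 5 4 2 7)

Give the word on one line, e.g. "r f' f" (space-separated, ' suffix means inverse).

r' f

  after r': (2 7 3 4 5 6)
  after f: (1 6 5 4 2 7)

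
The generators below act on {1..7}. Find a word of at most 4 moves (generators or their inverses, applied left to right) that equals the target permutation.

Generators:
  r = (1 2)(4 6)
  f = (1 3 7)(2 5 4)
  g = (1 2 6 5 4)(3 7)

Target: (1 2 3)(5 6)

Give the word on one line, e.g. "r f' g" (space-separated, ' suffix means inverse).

  after g': (1 4 5 6 2)(3 7)
  after f: (1 2 3)(5 6)

g' f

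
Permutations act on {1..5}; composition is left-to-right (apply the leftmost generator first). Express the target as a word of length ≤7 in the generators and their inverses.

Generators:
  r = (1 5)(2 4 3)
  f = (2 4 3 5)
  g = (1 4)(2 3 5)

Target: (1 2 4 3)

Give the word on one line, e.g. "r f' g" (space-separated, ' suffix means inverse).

f' r' r' r' g

  after f': (2 5 3 4)
  after r': (1 5 4 3 2)
  after r': (2 5)
  after r': (1 5 3 4 2)
  after g: (1 2 4 3)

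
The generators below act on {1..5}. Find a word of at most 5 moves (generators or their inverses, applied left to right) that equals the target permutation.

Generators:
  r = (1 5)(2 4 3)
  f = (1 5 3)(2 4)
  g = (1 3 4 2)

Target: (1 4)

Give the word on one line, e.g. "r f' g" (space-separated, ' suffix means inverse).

  after r': (1 5)(2 3 4)
  after r': (2 4 3)
  after r': (1 5)
  after f: (1 3)(2 4)
  after g: (1 4)

r' r' r' f g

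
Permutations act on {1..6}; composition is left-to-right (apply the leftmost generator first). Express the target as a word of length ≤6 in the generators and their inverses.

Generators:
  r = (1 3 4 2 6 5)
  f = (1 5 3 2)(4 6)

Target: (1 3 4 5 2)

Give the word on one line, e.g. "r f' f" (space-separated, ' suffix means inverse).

f' r f' r f'

  after f': (1 2 3 5)(4 6)
  after r: (1 6 2 4 5 3)
  after f': (1 4)(2 6 3)
  after r: (1 2 5)(3 6 4)
  after f': (1 3 4 5 2)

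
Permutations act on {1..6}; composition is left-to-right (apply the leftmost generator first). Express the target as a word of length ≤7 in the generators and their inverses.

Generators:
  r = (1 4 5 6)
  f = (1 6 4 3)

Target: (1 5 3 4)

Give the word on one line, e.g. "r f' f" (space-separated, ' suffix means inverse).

f r f r' f'

  after f: (1 6 4 3)
  after r: (3 4)(5 6)
  after f: (1 6 5 4)
  after r': (1 5)(4 6)
  after f': (1 5 3 4)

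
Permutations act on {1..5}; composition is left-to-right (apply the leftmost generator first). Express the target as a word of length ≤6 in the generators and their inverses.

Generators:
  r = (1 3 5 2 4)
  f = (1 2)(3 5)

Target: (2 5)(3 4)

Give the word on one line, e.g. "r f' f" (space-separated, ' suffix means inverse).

f' r r f f

  after f': (1 2)(3 5)
  after r: (1 4)(2 3)
  after r: (2 5)(3 4)
  after f: (1 2 3 4 5)
  after f: (2 5)(3 4)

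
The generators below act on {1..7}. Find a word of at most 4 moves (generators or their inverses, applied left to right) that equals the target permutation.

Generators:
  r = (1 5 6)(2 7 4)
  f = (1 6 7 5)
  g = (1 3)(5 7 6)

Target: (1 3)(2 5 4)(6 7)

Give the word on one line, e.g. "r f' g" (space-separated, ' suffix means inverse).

  after g: (1 3)(5 7 6)
  after r: (1 3 5 4 2 7)
  after f: (1 3)(2 5 4)(6 7)

g r f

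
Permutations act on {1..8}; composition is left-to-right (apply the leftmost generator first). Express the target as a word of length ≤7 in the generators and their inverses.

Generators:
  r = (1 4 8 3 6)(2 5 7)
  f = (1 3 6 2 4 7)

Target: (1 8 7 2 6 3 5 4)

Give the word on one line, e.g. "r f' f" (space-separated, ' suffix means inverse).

  after f: (1 3 6 2 4 7)
  after f: (1 6 4)(2 7 3)
  after r': (1 3 7 8 4 6)(2 5)
  after r': (1 8)(3 5 7 4)
  after f': (1 8 7 2 6 3 5 4)

f f r' r' f'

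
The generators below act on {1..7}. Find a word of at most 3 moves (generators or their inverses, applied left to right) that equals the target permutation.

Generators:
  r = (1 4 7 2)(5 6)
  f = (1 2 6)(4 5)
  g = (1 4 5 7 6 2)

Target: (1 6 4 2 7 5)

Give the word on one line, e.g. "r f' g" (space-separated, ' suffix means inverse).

r' f

  after r': (1 2 7 4)(5 6)
  after f: (1 6 4 2 7 5)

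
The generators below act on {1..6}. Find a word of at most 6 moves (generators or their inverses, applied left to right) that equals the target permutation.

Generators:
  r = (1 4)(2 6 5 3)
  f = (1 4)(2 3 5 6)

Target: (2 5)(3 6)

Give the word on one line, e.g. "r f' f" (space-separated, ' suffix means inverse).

  after f': (1 4)(2 6 5 3)
  after r: (2 5)(3 6)
  after f: (1 4)(2 6 5 3)
  after r: (2 5)(3 6)

f' r f r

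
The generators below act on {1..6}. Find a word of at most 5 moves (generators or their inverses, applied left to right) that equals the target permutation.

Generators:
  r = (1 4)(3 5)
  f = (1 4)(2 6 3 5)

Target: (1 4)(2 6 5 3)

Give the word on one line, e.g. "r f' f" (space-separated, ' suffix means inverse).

  after r: (1 4)(3 5)
  after f: (2 6 3)
  after r': (1 4)(2 6 5 3)

r f r'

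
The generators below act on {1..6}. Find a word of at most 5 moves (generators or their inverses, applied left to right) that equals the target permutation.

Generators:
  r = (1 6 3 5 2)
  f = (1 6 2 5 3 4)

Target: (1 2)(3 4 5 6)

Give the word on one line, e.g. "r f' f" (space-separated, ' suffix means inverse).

f' r' f r'

  after f': (1 4 3 5 2 6)
  after r': (1 4 6 2)
  after f: (2 6 5 3 4)
  after r': (1 2)(3 4 5 6)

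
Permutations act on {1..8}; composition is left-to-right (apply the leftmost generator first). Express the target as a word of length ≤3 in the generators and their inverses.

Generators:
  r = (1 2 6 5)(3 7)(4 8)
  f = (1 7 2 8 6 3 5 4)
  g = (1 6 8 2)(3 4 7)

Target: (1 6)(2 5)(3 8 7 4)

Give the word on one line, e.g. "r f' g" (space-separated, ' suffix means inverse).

  after f: (1 7 2 8 6 3 5 4)
  after r': (1 3 6 7)(2 4 5 8)
  after f': (1 6)(2 5)(3 8 7 4)

f r' f'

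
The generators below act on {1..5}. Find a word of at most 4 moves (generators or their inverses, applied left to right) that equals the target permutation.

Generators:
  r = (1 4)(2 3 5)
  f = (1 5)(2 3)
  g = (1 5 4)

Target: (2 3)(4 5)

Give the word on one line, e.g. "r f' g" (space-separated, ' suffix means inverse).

f' g'

  after f': (1 5)(2 3)
  after g': (2 3)(4 5)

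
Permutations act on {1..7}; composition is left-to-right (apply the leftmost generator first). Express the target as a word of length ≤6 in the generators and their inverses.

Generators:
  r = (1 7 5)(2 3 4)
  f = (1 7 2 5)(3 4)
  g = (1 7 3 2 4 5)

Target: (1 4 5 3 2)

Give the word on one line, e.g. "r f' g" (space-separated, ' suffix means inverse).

f' r g g f'

  after f': (1 5 2 7)(3 4)
  after r: (2 5 3)
  after g: (1 7 3 4 5 2)
  after g: (1 3 5 4)(2 7)
  after f': (1 4 5 3 2)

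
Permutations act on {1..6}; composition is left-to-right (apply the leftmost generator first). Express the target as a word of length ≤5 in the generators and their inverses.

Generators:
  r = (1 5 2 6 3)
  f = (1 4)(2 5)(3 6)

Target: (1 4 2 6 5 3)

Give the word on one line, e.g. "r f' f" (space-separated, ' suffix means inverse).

  after f': (1 4)(2 5)(3 6)
  after r: (1 4 5 6)
  after f: (2 5 3 6 4)
  after f: (1 4 5 6)
  after r: (1 4 2 6 5 3)

f' r f f r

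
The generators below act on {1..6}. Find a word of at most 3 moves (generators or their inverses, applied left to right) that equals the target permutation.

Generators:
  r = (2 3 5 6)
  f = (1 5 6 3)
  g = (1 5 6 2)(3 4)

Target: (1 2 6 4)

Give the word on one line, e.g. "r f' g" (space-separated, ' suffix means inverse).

g' r' g

  after g': (1 2 6 5)(3 4)
  after r': (1 6 3 4 2 5)
  after g: (1 2 6 4)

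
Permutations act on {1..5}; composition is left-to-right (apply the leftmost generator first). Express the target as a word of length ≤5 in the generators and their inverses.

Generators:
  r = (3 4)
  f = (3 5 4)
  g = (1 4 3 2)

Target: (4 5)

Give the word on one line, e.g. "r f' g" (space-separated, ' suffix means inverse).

f r' f'

  after f: (3 5 4)
  after r': (3 5)
  after f': (4 5)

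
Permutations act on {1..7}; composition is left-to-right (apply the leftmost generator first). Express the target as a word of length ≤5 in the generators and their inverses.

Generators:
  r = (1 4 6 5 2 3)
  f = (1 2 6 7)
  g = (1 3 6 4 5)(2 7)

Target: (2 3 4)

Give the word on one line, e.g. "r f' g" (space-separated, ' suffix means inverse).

  after g: (1 3 6 4 5)(2 7)
  after f: (1 3 7 6 4 5 2)
  after f: (1 3)(4 5 6)
  after r: (2 3 4)

g f f r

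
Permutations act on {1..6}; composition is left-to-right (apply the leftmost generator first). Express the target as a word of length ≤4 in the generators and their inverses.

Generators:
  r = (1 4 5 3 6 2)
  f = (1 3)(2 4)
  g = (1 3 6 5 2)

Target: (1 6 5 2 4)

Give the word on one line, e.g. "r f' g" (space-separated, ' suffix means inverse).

f g

  after f: (1 3)(2 4)
  after g: (1 6 5 2 4)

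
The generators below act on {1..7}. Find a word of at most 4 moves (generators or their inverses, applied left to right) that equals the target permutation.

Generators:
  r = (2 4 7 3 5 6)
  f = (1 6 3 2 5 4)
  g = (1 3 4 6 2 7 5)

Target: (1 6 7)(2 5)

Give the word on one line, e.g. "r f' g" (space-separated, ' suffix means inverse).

g' f' g'

  after g': (1 5 7 2 6 4 3)
  after f': (1 2)(3 4 6 5 7)
  after g': (1 6 7)(2 5)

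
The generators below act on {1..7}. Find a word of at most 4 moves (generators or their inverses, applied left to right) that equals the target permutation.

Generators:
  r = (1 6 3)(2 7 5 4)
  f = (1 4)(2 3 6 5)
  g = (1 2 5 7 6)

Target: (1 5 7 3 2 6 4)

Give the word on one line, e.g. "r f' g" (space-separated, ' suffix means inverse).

g f'

  after g: (1 2 5 7 6)
  after f': (1 5 7 3 2 6 4)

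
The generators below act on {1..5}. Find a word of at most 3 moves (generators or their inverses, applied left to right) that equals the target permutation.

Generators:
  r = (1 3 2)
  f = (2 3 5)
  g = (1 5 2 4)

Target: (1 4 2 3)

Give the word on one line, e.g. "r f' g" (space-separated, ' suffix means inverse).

f g'

  after f: (2 3 5)
  after g': (1 4 2 3)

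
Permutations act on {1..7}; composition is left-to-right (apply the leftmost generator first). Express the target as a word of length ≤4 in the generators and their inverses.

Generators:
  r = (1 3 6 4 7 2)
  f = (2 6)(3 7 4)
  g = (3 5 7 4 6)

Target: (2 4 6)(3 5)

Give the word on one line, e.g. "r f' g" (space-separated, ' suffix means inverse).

  after f: (2 6)(3 7 4)
  after g': (2 4 6)(3 5)

f g'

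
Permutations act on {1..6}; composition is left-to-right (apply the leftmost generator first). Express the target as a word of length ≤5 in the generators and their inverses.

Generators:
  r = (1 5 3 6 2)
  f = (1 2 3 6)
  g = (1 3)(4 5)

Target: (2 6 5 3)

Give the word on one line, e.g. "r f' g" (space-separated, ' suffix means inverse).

f r' f' r f

  after f: (1 2 3 6)
  after r': (1 6 2 5)
  after f': (1 3 2 5 6)
  after r: (1 6 5 2 3)
  after f: (2 6 5 3)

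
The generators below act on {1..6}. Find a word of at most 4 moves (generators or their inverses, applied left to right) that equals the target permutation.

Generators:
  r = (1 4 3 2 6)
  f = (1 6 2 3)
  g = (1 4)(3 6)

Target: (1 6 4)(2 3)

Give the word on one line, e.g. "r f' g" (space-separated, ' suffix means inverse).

f' g

  after f': (1 3 2 6)
  after g: (1 6 4)(2 3)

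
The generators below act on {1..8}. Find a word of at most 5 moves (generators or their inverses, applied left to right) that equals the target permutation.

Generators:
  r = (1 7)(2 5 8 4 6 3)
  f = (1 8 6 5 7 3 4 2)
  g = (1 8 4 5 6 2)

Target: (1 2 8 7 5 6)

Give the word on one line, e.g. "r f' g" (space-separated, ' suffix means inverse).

  after r': (1 7)(2 3 6 4 8 5)
  after f': (1 5 4)(2 7)(3 8 6)
  after f': (1 6 7 4 2 5 3)
  after g': (1 5 3 2 4 6 7 8)
  after r': (1 2 8 7 5 6)

r' f' f' g' r'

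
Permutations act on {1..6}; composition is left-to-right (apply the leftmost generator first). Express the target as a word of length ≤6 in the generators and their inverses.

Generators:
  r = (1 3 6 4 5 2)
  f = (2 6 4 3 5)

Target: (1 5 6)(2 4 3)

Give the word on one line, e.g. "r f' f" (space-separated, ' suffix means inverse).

  after r: (1 3 6 4 5 2)
  after r: (1 6 5)(2 3 4)
  after r: (1 4)(2 6)(3 5)
  after r: (1 5 6)(2 4 3)

r r r r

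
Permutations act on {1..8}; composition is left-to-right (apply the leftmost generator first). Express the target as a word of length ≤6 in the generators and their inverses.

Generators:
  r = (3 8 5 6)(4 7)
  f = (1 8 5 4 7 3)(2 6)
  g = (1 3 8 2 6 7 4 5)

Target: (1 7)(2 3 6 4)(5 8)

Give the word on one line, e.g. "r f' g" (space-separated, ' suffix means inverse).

f' f' g r

  after f': (1 3 7 4 5 8)(2 6)
  after f': (1 7 5)(3 4 8)
  after g: (1 4 2 6 7)(3 5)
  after r: (1 7)(2 3 6 4)(5 8)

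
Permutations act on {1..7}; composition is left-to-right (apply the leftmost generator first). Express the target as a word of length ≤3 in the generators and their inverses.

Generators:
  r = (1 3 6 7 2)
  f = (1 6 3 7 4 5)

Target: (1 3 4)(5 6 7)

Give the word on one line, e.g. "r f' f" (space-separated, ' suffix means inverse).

  after f: (1 6 3 7 4 5)
  after f: (1 3 4)(5 6 7)

f f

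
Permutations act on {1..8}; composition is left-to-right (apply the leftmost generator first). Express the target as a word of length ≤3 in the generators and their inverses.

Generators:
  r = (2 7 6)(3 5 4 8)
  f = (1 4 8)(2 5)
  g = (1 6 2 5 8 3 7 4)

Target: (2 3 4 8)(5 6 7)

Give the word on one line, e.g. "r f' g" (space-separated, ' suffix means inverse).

  after f': (1 8 4)(2 5)
  after r': (1 4)(2 3 8 5 6 7)
  after f': (2 3 4 8)(5 6 7)

f' r' f'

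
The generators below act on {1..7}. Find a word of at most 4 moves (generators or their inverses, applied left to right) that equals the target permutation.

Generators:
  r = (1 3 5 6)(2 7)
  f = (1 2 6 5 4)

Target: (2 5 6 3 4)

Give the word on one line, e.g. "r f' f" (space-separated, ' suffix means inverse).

r r f f

  after r: (1 3 5 6)(2 7)
  after r: (1 5)(3 6)
  after f: (1 4)(2 6 3 5)
  after f: (2 5 6 3 4)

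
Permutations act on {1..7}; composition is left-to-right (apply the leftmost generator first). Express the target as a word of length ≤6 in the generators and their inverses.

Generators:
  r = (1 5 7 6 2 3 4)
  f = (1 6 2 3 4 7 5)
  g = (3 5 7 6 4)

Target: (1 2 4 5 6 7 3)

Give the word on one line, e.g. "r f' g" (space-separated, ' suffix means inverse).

f' g' g' f' f'

  after f': (1 5 7 4 3 2 6)
  after g': (1 3 2 7 6)
  after g': (1 4 6)(2 5 3)
  after f': (1 3 6 5 2 7 4)
  after f': (1 2 4 5 6 7 3)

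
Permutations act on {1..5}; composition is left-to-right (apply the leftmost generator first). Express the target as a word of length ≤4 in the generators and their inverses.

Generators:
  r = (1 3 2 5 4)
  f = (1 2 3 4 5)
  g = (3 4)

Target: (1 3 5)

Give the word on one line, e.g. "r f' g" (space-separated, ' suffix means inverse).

  after r': (1 4 5 2 3)
  after f': (1 3 5)

r' f'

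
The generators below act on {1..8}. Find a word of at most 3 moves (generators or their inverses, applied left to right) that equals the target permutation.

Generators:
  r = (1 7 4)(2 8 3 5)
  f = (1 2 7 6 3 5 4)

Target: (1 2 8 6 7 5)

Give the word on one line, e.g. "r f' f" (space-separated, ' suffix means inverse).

  after r: (1 7 4)(2 8 3 5)
  after f': (1 2 8 6 7 5)

r f'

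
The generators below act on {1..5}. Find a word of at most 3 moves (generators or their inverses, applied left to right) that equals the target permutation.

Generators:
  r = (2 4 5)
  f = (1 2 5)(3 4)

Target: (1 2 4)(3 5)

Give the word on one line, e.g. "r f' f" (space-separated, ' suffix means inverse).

  after r': (2 5 4)
  after f': (1 5 3 4)
  after r: (1 2 4)(3 5)

r' f' r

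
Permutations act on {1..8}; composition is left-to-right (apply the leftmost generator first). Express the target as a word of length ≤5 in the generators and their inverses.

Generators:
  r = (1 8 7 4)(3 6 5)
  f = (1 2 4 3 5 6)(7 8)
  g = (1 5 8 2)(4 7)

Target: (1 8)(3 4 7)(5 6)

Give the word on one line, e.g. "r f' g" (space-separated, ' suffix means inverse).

f' r r f g

  after f': (1 6 5 3 4 2)(7 8)
  after r: (1 5 6 3)(2 8 4)
  after r: (1 3 8)(2 7 4)
  after f: (1 5 6)(2 8)(3 7)
  after g: (1 8)(3 4 7)(5 6)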